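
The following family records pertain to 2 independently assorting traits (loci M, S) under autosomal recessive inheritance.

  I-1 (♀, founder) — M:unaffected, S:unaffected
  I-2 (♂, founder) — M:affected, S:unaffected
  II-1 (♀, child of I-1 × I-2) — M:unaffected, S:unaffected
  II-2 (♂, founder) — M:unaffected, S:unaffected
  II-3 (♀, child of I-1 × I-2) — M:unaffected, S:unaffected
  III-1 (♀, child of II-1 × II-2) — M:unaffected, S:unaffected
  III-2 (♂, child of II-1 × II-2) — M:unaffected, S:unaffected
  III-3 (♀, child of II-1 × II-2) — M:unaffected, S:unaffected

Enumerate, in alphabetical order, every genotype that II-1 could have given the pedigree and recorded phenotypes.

II-1 ∈ {Mm SS, Mm Ss}

M/I-1 un ·: MM|Mm
M/I-2 aff ·: mm
M/II-1 un I-1×I-2: Mm
M/II-2 un ·: MM|Mm
M/II-3 un I-1×I-2: Mm
M/III-1 un II-1×II-2: MM|Mm
M/III-2 un II-1×II-2: MM|Mm
M/III-3 un II-1×II-2: MM|Mm
⇒ M over [I-1,I-2,II-1,II-2,II-3,III-1,III-2,III-3]: 32 consistent
S/I-1 un ·: SS|Ss
S/I-2 un ·: SS|Ss
S/II-1 un I-1×I-2: SS|Ss
S/II-2 un ·: SS|Ss
S/II-3 un I-1×I-2: SS|Ss
S/III-1 un II-1×II-2: SS|Ss
S/III-2 un II-1×II-2: SS|Ss
S/III-3 un II-1×II-2: SS|Ss
⇒ S over [I-1,I-2,II-1,II-2,II-3,III-1,III-2,III-3]: 159 consistent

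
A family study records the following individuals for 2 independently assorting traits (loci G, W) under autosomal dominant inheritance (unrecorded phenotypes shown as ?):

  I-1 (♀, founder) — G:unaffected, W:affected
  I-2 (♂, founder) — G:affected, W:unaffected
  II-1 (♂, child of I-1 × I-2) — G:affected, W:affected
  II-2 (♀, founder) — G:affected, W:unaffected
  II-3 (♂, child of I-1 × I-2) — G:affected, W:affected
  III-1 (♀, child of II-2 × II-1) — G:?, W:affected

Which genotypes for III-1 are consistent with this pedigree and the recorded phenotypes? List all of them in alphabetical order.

III-1 ∈ {GG Ww, Gg Ww, gg Ww}

G/I-1 un ·: gg
G/I-2 aff ·: Gg|GG
G/II-1 aff I-1×I-2: Gg
G/II-2 aff ·: Gg|GG
G/II-3 aff I-1×I-2: Gg
G/III-1 ? II-2×II-1: gg|Gg|GG
⇒ G over [I-1,I-2,II-1,II-2,II-3,III-1]: 10 consistent
W/I-1 aff ·: Ww|WW
W/I-2 un ·: ww
W/II-1 aff I-1×I-2: Ww
W/II-2 un ·: ww
W/II-3 aff I-1×I-2: Ww
W/III-1 aff II-2×II-1: Ww
⇒ W over [I-1,I-2,II-1,II-2,II-3,III-1]: 2 consistent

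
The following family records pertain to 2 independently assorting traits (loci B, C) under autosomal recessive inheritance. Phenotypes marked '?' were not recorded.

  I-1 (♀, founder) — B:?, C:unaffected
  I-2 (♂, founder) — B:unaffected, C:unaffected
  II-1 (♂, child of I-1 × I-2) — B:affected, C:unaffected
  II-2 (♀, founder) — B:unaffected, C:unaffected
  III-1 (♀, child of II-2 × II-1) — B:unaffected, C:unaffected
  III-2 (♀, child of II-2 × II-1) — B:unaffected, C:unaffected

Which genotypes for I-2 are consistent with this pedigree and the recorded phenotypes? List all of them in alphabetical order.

I-2 ∈ {Bb CC, Bb Cc}

B/I-1 ? ·: Bb|bb
B/I-2 un ·: Bb
B/II-1 aff I-1×I-2: bb
B/II-2 un ·: BB|Bb
B/III-1 un II-2×II-1: Bb
B/III-2 un II-2×II-1: Bb
⇒ B over [I-1,I-2,II-1,II-2,III-1,III-2]: 4 consistent
C/I-1 un ·: CC|Cc
C/I-2 un ·: CC|Cc
C/II-1 un I-1×I-2: CC|Cc
C/II-2 un ·: CC|Cc
C/III-1 un II-2×II-1: CC|Cc
C/III-2 un II-2×II-1: CC|Cc
⇒ C over [I-1,I-2,II-1,II-2,III-1,III-2]: 44 consistent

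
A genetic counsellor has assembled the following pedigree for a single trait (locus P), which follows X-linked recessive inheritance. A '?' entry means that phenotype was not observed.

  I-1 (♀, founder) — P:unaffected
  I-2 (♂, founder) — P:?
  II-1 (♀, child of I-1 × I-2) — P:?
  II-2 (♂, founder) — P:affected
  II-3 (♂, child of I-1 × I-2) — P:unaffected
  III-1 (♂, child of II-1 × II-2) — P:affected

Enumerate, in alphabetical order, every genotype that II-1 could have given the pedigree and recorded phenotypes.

II-1 ∈ {X^PX^p, X^pX^p}

P/I-1 un ·: X^PX^P|X^PX^p
P/I-2 ? ·: X^PY|X^pY
P/II-1 ? I-1×I-2: X^PX^p|X^pX^p
P/II-2 aff ·: X^pY
P/II-3 un I-1×I-2: X^PY
P/III-1 aff II-1×II-2: X^pY
⇒ P over [I-1,I-2,II-1,II-2,II-3,III-1]: 4 consistent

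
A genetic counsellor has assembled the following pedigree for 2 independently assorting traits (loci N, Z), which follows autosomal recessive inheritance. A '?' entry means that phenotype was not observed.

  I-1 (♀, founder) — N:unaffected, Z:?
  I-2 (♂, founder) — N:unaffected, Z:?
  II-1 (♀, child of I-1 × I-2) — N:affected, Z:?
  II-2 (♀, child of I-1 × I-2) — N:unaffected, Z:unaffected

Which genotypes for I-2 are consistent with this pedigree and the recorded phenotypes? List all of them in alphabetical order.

N/I-1 un ·: Nn
N/I-2 un ·: Nn
N/II-1 aff I-1×I-2: nn
N/II-2 un I-1×I-2: NN|Nn
⇒ N over [I-1,I-2,II-1,II-2]: 2 consistent
Z/I-1 ? ·: ZZ|Zz|zz
Z/I-2 ? ·: ZZ|Zz|zz
Z/II-1 ? I-1×I-2: ZZ|Zz|zz
Z/II-2 un I-1×I-2: ZZ|Zz
⇒ Z over [I-1,I-2,II-1,II-2]: 21 consistent

I-2 ∈ {Nn ZZ, Nn Zz, Nn zz}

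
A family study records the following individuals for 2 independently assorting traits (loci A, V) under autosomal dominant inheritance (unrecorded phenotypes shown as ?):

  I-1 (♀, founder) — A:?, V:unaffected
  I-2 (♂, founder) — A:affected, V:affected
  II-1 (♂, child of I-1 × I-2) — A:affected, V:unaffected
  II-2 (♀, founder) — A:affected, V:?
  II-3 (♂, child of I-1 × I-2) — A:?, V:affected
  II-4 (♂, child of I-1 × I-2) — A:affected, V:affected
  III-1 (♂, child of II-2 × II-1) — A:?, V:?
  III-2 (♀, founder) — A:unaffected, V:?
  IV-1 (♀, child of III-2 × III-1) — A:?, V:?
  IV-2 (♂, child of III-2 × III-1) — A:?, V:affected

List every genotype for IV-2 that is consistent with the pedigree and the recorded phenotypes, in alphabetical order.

A/I-1 ? ·: aa|Aa|AA
A/I-2 aff ·: Aa|AA
A/II-1 aff I-1×I-2: Aa|AA
A/II-2 aff ·: Aa|AA
A/II-3 ? I-1×I-2: aa|Aa|AA
A/II-4 aff I-1×I-2: Aa|AA
A/III-1 ? II-2×II-1: aa|Aa|AA
A/III-2 un ·: aa
A/IV-1 ? III-2×III-1: aa|Aa
A/IV-2 ? III-2×III-1: aa|Aa
⇒ A over [I-1,I-2,II-1,II-2,II-3,II-4,III-1,III-2,IV-1,IV-2]: 277 consistent
V/I-1 un ·: vv
V/I-2 aff ·: Vv
V/II-1 un I-1×I-2: vv
V/II-2 ? ·: vv|Vv|VV
V/II-3 aff I-1×I-2: Vv
V/II-4 aff I-1×I-2: Vv
V/III-1 ? II-2×II-1: vv|Vv
V/III-2 ? ·: vv|Vv|VV
V/IV-1 ? III-2×III-1: vv|Vv|VV
V/IV-2 aff III-2×III-1: Vv|VV
⇒ V over [I-1,I-2,II-1,II-2,II-3,II-4,III-1,III-2,IV-1,IV-2]: 30 consistent

IV-2 ∈ {Aa VV, Aa Vv, aa VV, aa Vv}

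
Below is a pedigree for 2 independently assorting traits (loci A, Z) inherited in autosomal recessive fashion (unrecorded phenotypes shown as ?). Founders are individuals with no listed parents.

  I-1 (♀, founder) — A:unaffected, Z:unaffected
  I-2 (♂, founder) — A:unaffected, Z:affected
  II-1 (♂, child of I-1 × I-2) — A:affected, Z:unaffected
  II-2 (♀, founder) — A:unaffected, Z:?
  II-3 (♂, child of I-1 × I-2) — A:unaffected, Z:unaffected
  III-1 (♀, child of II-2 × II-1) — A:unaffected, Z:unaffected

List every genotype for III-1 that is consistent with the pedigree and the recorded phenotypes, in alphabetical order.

III-1 ∈ {Aa ZZ, Aa Zz}

A/I-1 un ·: Aa
A/I-2 un ·: Aa
A/II-1 aff I-1×I-2: aa
A/II-2 un ·: AA|Aa
A/II-3 un I-1×I-2: AA|Aa
A/III-1 un II-2×II-1: Aa
⇒ A over [I-1,I-2,II-1,II-2,II-3,III-1]: 4 consistent
Z/I-1 un ·: ZZ|Zz
Z/I-2 aff ·: zz
Z/II-1 un I-1×I-2: Zz
Z/II-2 ? ·: ZZ|Zz|zz
Z/II-3 un I-1×I-2: Zz
Z/III-1 un II-2×II-1: ZZ|Zz
⇒ Z over [I-1,I-2,II-1,II-2,II-3,III-1]: 10 consistent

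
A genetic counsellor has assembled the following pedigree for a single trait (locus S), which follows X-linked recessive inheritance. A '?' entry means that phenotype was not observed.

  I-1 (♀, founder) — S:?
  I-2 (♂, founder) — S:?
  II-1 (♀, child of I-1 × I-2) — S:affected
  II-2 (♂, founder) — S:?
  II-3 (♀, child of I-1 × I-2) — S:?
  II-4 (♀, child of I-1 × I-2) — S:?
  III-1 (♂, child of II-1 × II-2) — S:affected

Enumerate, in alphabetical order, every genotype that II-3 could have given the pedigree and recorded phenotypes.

II-3 ∈ {X^SX^s, X^sX^s}

S/I-1 ? ·: X^SX^s|X^sX^s
S/I-2 ? ·: X^sY
S/II-1 aff I-1×I-2: X^sX^s
S/II-2 ? ·: X^SY|X^sY
S/II-3 ? I-1×I-2: X^SX^s|X^sX^s
S/II-4 ? I-1×I-2: X^SX^s|X^sX^s
S/III-1 aff II-1×II-2: X^sY
⇒ S over [I-1,I-2,II-1,II-2,II-3,II-4,III-1]: 10 consistent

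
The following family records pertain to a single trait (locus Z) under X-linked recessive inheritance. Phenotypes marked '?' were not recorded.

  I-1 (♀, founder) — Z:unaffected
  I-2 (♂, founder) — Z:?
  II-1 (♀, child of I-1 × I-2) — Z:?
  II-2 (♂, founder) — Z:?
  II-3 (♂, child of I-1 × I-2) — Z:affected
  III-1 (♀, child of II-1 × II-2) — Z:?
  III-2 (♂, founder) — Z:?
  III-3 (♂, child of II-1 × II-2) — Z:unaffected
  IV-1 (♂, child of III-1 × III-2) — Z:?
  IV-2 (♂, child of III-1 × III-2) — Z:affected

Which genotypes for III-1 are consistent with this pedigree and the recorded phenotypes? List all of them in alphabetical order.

III-1 ∈ {X^ZX^z, X^zX^z}

Z/I-1 un ·: X^ZX^z
Z/I-2 ? ·: X^ZY|X^zY
Z/II-1 ? I-1×I-2: X^ZX^Z|X^ZX^z
Z/II-2 ? ·: X^ZY|X^zY
Z/II-3 aff I-1×I-2: X^zY
Z/III-1 ? II-1×II-2: X^ZX^z|X^zX^z
Z/III-2 ? ·: X^ZY|X^zY
Z/III-3 un II-1×II-2: X^ZY
Z/IV-1 ? III-1×III-2: X^ZY|X^zY
Z/IV-2 aff III-1×III-2: X^zY
⇒ Z over [I-1,I-2,II-1,II-2,II-3,III-1,III-2,III-3,IV-1,IV-2]: 24 consistent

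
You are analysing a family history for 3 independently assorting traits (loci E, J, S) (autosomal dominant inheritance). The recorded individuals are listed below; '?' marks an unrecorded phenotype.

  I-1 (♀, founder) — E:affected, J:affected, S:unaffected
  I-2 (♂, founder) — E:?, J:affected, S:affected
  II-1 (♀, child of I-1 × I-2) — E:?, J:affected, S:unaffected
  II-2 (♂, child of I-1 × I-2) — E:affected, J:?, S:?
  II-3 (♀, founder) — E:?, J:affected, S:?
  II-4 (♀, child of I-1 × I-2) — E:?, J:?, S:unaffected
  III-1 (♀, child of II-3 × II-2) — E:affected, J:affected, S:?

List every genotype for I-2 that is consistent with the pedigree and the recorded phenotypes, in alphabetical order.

I-2 ∈ {EE JJ Ss, EE Jj Ss, Ee JJ Ss, Ee Jj Ss, ee JJ Ss, ee Jj Ss}

E/I-1 aff ·: Ee|EE
E/I-2 ? ·: ee|Ee|EE
E/II-1 ? I-1×I-2: ee|Ee|EE
E/II-2 aff I-1×I-2: Ee|EE
E/II-3 ? ·: ee|Ee|EE
E/II-4 ? I-1×I-2: ee|Ee|EE
E/III-1 aff II-3×II-2: Ee|EE
⇒ E over [I-1,I-2,II-1,II-2,II-3,II-4,III-1]: 182 consistent
J/I-1 aff ·: Jj|JJ
J/I-2 aff ·: Jj|JJ
J/II-1 aff I-1×I-2: Jj|JJ
J/II-2 ? I-1×I-2: jj|Jj|JJ
J/II-3 aff ·: Jj|JJ
J/II-4 ? I-1×I-2: jj|Jj|JJ
J/III-1 aff II-3×II-2: Jj|JJ
⇒ J over [I-1,I-2,II-1,II-2,II-3,II-4,III-1]: 113 consistent
S/I-1 un ·: ss
S/I-2 aff ·: Ss
S/II-1 un I-1×I-2: ss
S/II-2 ? I-1×I-2: ss|Ss
S/II-3 ? ·: ss|Ss|SS
S/II-4 un I-1×I-2: ss
S/III-1 ? II-3×II-2: ss|Ss|SS
⇒ S over [I-1,I-2,II-1,II-2,II-3,II-4,III-1]: 11 consistent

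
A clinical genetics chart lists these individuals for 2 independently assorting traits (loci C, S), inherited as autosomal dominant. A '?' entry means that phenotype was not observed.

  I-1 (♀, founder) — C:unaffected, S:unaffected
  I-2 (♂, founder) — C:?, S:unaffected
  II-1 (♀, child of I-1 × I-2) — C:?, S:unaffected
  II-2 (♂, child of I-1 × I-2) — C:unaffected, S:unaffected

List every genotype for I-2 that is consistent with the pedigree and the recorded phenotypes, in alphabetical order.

C/I-1 un ·: cc
C/I-2 ? ·: cc|Cc
C/II-1 ? I-1×I-2: cc|Cc
C/II-2 un I-1×I-2: cc
⇒ C over [I-1,I-2,II-1,II-2]: 3 consistent
S/I-1 un ·: ss
S/I-2 un ·: ss
S/II-1 un I-1×I-2: ss
S/II-2 un I-1×I-2: ss
⇒ S over [I-1,I-2,II-1,II-2]: 1 consistent

I-2 ∈ {Cc ss, cc ss}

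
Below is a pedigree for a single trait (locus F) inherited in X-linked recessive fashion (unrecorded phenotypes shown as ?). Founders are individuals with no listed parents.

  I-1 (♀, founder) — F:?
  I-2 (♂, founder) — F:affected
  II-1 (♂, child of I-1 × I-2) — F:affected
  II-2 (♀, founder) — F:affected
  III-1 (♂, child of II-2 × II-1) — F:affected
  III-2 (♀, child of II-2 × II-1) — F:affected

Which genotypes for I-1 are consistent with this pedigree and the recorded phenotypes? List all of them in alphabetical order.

I-1 ∈ {X^FX^f, X^fX^f}

F/I-1 ? ·: X^FX^f|X^fX^f
F/I-2 aff ·: X^fY
F/II-1 aff I-1×I-2: X^fY
F/II-2 aff ·: X^fX^f
F/III-1 aff II-2×II-1: X^fY
F/III-2 aff II-2×II-1: X^fX^f
⇒ F over [I-1,I-2,II-1,II-2,III-1,III-2]: 2 consistent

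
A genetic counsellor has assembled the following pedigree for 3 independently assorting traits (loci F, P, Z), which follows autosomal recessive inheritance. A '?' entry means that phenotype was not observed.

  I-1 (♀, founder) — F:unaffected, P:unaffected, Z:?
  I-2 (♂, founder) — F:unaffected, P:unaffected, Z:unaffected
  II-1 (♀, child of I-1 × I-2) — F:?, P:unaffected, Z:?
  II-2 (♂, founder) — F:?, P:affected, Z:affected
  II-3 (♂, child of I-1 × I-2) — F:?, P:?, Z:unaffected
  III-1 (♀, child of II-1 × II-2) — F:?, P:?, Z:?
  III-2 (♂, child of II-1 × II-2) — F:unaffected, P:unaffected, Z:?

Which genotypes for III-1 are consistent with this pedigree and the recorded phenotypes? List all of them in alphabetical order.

F/I-1 un ·: FF|Ff
F/I-2 un ·: FF|Ff
F/II-1 ? I-1×I-2: FF|Ff|ff
F/II-2 ? ·: FF|Ff|ff
F/II-3 ? I-1×I-2: FF|Ff|ff
F/III-1 ? II-1×II-2: FF|Ff|ff
F/III-2 un II-1×II-2: FF|Ff
⇒ F over [I-1,I-2,II-1,II-2,II-3,III-1,III-2]: 141 consistent
P/I-1 un ·: PP|Pp
P/I-2 un ·: PP|Pp
P/II-1 un I-1×I-2: PP|Pp
P/II-2 aff ·: pp
P/II-3 ? I-1×I-2: PP|Pp|pp
P/III-1 ? II-1×II-2: Pp|pp
P/III-2 un II-1×II-2: Pp
⇒ P over [I-1,I-2,II-1,II-2,II-3,III-1,III-2]: 22 consistent
Z/I-1 ? ·: ZZ|Zz|zz
Z/I-2 un ·: ZZ|Zz
Z/II-1 ? I-1×I-2: ZZ|Zz|zz
Z/II-2 aff ·: zz
Z/II-3 un I-1×I-2: ZZ|Zz
Z/III-1 ? II-1×II-2: Zz|zz
Z/III-2 ? II-1×II-2: Zz|zz
⇒ Z over [I-1,I-2,II-1,II-2,II-3,III-1,III-2]: 42 consistent

III-1 ∈ {FF Pp Zz, FF Pp zz, FF pp Zz, FF pp zz, Ff Pp Zz, Ff Pp zz, Ff pp Zz, Ff pp zz, ff Pp Zz, ff Pp zz, ff pp Zz, ff pp zz}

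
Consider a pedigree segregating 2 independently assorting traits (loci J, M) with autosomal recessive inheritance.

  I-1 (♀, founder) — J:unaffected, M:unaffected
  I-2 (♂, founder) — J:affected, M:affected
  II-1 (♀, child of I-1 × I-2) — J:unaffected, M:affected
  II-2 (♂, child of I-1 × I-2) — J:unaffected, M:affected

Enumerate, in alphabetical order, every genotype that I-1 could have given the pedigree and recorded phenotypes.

I-1 ∈ {JJ Mm, Jj Mm}

J/I-1 un ·: JJ|Jj
J/I-2 aff ·: jj
J/II-1 un I-1×I-2: Jj
J/II-2 un I-1×I-2: Jj
⇒ J over [I-1,I-2,II-1,II-2]: 2 consistent
M/I-1 un ·: Mm
M/I-2 aff ·: mm
M/II-1 aff I-1×I-2: mm
M/II-2 aff I-1×I-2: mm
⇒ M over [I-1,I-2,II-1,II-2]: 1 consistent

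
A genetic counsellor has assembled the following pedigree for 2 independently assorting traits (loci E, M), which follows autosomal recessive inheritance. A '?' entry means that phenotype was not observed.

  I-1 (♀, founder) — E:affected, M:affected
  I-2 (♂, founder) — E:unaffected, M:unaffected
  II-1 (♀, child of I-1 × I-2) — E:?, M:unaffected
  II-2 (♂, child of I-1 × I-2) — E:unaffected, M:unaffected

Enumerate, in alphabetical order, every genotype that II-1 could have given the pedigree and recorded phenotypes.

E/I-1 aff ·: ee
E/I-2 un ·: EE|Ee
E/II-1 ? I-1×I-2: Ee|ee
E/II-2 un I-1×I-2: Ee
⇒ E over [I-1,I-2,II-1,II-2]: 3 consistent
M/I-1 aff ·: mm
M/I-2 un ·: MM|Mm
M/II-1 un I-1×I-2: Mm
M/II-2 un I-1×I-2: Mm
⇒ M over [I-1,I-2,II-1,II-2]: 2 consistent

II-1 ∈ {Ee Mm, ee Mm}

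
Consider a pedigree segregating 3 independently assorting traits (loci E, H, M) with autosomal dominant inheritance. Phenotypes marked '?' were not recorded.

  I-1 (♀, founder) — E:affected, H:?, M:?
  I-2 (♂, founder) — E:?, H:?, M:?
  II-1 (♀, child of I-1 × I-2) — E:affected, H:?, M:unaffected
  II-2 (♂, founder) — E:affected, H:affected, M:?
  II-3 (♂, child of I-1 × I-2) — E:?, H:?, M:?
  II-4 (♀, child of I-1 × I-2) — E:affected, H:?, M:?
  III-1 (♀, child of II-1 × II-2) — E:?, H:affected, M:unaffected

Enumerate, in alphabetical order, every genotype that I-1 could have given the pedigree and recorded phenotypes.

I-1 ∈ {EE HH Mm, EE HH mm, EE Hh Mm, EE Hh mm, EE hh Mm, EE hh mm, Ee HH Mm, Ee HH mm, Ee Hh Mm, Ee Hh mm, Ee hh Mm, Ee hh mm}

E/I-1 aff ·: Ee|EE
E/I-2 ? ·: ee|Ee|EE
E/II-1 aff I-1×I-2: Ee|EE
E/II-2 aff ·: Ee|EE
E/II-3 ? I-1×I-2: ee|Ee|EE
E/II-4 aff I-1×I-2: Ee|EE
E/III-1 ? II-1×II-2: ee|Ee|EE
⇒ E over [I-1,I-2,II-1,II-2,II-3,II-4,III-1]: 130 consistent
H/I-1 ? ·: hh|Hh|HH
H/I-2 ? ·: hh|Hh|HH
H/II-1 ? I-1×I-2: hh|Hh|HH
H/II-2 aff ·: Hh|HH
H/II-3 ? I-1×I-2: hh|Hh|HH
H/II-4 ? I-1×I-2: hh|Hh|HH
H/III-1 aff II-1×II-2: Hh|HH
⇒ H over [I-1,I-2,II-1,II-2,II-3,II-4,III-1]: 198 consistent
M/I-1 ? ·: mm|Mm
M/I-2 ? ·: mm|Mm
M/II-1 un I-1×I-2: mm
M/II-2 ? ·: mm|Mm
M/II-3 ? I-1×I-2: mm|Mm|MM
M/II-4 ? I-1×I-2: mm|Mm|MM
M/III-1 un II-1×II-2: mm
⇒ M over [I-1,I-2,II-1,II-2,II-3,II-4,III-1]: 36 consistent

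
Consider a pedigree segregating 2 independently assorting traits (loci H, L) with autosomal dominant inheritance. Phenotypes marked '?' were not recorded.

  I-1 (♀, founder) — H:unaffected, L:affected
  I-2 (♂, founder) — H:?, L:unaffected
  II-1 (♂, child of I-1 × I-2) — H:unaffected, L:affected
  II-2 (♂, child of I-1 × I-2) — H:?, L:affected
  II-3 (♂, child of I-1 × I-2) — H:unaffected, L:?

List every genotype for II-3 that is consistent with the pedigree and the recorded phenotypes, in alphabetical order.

H/I-1 un ·: hh
H/I-2 ? ·: hh|Hh
H/II-1 un I-1×I-2: hh
H/II-2 ? I-1×I-2: hh|Hh
H/II-3 un I-1×I-2: hh
⇒ H over [I-1,I-2,II-1,II-2,II-3]: 3 consistent
L/I-1 aff ·: Ll|LL
L/I-2 un ·: ll
L/II-1 aff I-1×I-2: Ll
L/II-2 aff I-1×I-2: Ll
L/II-3 ? I-1×I-2: ll|Ll
⇒ L over [I-1,I-2,II-1,II-2,II-3]: 3 consistent

II-3 ∈ {hh Ll, hh ll}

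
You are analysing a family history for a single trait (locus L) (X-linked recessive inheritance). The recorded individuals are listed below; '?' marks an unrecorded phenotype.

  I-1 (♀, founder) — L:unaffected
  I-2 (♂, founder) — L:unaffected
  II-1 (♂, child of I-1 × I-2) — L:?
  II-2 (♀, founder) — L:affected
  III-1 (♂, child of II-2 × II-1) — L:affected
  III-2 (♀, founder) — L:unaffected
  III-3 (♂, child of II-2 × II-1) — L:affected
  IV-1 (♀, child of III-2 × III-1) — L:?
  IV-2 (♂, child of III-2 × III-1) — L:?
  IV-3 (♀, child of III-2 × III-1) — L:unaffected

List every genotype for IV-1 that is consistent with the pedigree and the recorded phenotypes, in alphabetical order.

IV-1 ∈ {X^LX^l, X^lX^l}

L/I-1 un ·: X^LX^L|X^LX^l
L/I-2 un ·: X^LY
L/II-1 ? I-1×I-2: X^LY|X^lY
L/II-2 aff ·: X^lX^l
L/III-1 aff II-2×II-1: X^lY
L/III-2 un ·: X^LX^L|X^LX^l
L/III-3 aff II-2×II-1: X^lY
L/IV-1 ? III-2×III-1: X^LX^l|X^lX^l
L/IV-2 ? III-2×III-1: X^LY|X^lY
L/IV-3 un III-2×III-1: X^LX^l
⇒ L over [I-1,I-2,II-1,II-2,III-1,III-2,III-3,IV-1,IV-2,IV-3]: 15 consistent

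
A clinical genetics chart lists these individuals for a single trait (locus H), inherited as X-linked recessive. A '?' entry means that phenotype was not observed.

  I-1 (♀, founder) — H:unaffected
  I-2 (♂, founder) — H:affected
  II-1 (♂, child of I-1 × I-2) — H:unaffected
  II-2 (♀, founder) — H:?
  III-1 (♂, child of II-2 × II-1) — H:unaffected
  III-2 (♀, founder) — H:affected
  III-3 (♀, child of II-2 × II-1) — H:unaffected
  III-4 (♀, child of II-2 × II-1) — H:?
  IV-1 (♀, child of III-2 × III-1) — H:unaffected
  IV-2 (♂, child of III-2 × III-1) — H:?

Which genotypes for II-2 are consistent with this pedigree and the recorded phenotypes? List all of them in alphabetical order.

H/I-1 un ·: X^HX^H|X^HX^h
H/I-2 aff ·: X^hY
H/II-1 un I-1×I-2: X^HY
H/II-2 ? ·: X^HX^H|X^HX^h
H/III-1 un II-2×II-1: X^HY
H/III-2 aff ·: X^hX^h
H/III-3 un II-2×II-1: X^HX^H|X^HX^h
H/III-4 ? II-2×II-1: X^HX^H|X^HX^h
H/IV-1 un III-2×III-1: X^HX^h
H/IV-2 ? III-2×III-1: X^hY
⇒ H over [I-1,I-2,II-1,II-2,III-1,III-2,III-3,III-4,IV-1,IV-2]: 10 consistent

II-2 ∈ {X^HX^H, X^HX^h}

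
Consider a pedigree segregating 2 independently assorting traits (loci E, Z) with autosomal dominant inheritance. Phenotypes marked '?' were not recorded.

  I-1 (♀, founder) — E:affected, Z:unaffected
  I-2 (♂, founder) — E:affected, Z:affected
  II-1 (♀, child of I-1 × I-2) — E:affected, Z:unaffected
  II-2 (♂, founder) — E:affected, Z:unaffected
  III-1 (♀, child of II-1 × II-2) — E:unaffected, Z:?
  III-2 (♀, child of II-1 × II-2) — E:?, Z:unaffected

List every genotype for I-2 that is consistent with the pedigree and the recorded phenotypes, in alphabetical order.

E/I-1 aff ·: Ee|EE
E/I-2 aff ·: Ee|EE
E/II-1 aff I-1×I-2: Ee
E/II-2 aff ·: Ee
E/III-1 un II-1×II-2: ee
E/III-2 ? II-1×II-2: ee|Ee|EE
⇒ E over [I-1,I-2,II-1,II-2,III-1,III-2]: 9 consistent
Z/I-1 un ·: zz
Z/I-2 aff ·: Zz
Z/II-1 un I-1×I-2: zz
Z/II-2 un ·: zz
Z/III-1 ? II-1×II-2: zz
Z/III-2 un II-1×II-2: zz
⇒ Z over [I-1,I-2,II-1,II-2,III-1,III-2]: 1 consistent

I-2 ∈ {EE Zz, Ee Zz}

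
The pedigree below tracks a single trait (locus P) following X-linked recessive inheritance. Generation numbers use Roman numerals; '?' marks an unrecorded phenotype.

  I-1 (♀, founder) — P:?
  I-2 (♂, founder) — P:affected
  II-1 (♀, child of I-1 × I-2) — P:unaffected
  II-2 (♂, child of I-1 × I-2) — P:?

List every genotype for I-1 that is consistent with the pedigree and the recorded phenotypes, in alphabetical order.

I-1 ∈ {X^PX^P, X^PX^p}

P/I-1 ? ·: X^PX^P|X^PX^p
P/I-2 aff ·: X^pY
P/II-1 un I-1×I-2: X^PX^p
P/II-2 ? I-1×I-2: X^PY|X^pY
⇒ P over [I-1,I-2,II-1,II-2]: 3 consistent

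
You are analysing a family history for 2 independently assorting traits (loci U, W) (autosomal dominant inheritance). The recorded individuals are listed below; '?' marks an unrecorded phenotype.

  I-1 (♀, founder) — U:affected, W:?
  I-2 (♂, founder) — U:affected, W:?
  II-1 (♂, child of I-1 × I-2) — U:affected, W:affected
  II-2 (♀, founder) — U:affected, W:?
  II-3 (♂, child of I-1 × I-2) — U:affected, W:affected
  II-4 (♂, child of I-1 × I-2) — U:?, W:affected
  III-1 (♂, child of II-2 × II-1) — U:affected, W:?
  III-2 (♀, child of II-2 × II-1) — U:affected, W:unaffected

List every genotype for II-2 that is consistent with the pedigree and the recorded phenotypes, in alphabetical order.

II-2 ∈ {UU Ww, UU ww, Uu Ww, Uu ww}

U/I-1 aff ·: Uu|UU
U/I-2 aff ·: Uu|UU
U/II-1 aff I-1×I-2: Uu|UU
U/II-2 aff ·: Uu|UU
U/II-3 aff I-1×I-2: Uu|UU
U/II-4 ? I-1×I-2: uu|Uu|UU
U/III-1 aff II-2×II-1: Uu|UU
U/III-2 aff II-2×II-1: Uu|UU
⇒ U over [I-1,I-2,II-1,II-2,II-3,II-4,III-1,III-2]: 187 consistent
W/I-1 ? ·: ww|Ww|WW
W/I-2 ? ·: ww|Ww|WW
W/II-1 aff I-1×I-2: Ww
W/II-2 ? ·: ww|Ww
W/II-3 aff I-1×I-2: Ww|WW
W/II-4 aff I-1×I-2: Ww|WW
W/III-1 ? II-2×II-1: ww|Ww|WW
W/III-2 un II-2×II-1: ww
⇒ W over [I-1,I-2,II-1,II-2,II-3,II-4,III-1,III-2]: 80 consistent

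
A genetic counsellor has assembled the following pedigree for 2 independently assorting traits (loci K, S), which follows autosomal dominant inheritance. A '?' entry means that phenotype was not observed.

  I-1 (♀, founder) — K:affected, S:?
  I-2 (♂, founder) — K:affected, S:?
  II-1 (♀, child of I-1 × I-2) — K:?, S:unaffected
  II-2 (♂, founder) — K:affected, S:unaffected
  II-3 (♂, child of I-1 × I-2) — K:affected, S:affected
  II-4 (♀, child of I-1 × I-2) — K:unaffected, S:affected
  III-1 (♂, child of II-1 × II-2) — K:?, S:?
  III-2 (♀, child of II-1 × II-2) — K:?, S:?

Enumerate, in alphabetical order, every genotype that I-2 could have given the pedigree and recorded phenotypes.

K/I-1 aff ·: Kk
K/I-2 aff ·: Kk
K/II-1 ? I-1×I-2: kk|Kk|KK
K/II-2 aff ·: Kk|KK
K/II-3 aff I-1×I-2: Kk|KK
K/II-4 un I-1×I-2: kk
K/III-1 ? II-1×II-2: kk|Kk|KK
K/III-2 ? II-1×II-2: kk|Kk|KK
⇒ K over [I-1,I-2,II-1,II-2,II-3,II-4,III-1,III-2]: 46 consistent
S/I-1 ? ·: ss|Ss
S/I-2 ? ·: ss|Ss
S/II-1 un I-1×I-2: ss
S/II-2 un ·: ss
S/II-3 aff I-1×I-2: Ss|SS
S/II-4 aff I-1×I-2: Ss|SS
S/III-1 ? II-1×II-2: ss
S/III-2 ? II-1×II-2: ss
⇒ S over [I-1,I-2,II-1,II-2,II-3,II-4,III-1,III-2]: 6 consistent

I-2 ∈ {Kk Ss, Kk ss}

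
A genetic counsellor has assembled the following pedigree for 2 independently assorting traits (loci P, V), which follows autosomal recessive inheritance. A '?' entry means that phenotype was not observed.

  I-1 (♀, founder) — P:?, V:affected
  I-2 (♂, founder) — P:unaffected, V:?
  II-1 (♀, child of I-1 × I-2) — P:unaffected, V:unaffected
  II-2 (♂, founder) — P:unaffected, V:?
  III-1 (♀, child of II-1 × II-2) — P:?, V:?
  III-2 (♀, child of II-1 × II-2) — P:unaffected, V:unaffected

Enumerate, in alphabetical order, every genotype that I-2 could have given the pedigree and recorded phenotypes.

I-2 ∈ {PP VV, PP Vv, Pp VV, Pp Vv}

P/I-1 ? ·: PP|Pp|pp
P/I-2 un ·: PP|Pp
P/II-1 un I-1×I-2: PP|Pp
P/II-2 un ·: PP|Pp
P/III-1 ? II-1×II-2: PP|Pp|pp
P/III-2 un II-1×II-2: PP|Pp
⇒ P over [I-1,I-2,II-1,II-2,III-1,III-2]: 70 consistent
V/I-1 aff ·: vv
V/I-2 ? ·: VV|Vv
V/II-1 un I-1×I-2: Vv
V/II-2 ? ·: VV|Vv|vv
V/III-1 ? II-1×II-2: VV|Vv|vv
V/III-2 un II-1×II-2: VV|Vv
⇒ V over [I-1,I-2,II-1,II-2,III-1,III-2]: 24 consistent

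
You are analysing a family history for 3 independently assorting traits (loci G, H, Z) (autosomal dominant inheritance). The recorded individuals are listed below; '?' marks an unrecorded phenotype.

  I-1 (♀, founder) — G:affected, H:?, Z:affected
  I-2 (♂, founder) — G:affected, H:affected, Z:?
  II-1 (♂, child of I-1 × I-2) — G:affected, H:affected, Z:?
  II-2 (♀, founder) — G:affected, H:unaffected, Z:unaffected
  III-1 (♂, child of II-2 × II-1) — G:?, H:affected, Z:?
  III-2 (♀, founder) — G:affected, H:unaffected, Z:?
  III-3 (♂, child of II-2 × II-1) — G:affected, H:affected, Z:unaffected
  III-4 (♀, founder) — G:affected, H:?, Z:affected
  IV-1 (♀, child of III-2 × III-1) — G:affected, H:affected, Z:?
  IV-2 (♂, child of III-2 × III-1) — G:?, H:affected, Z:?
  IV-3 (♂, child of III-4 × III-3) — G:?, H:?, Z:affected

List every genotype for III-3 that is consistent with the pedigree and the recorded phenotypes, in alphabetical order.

G/I-1 aff ·: Gg|GG
G/I-2 aff ·: Gg|GG
G/II-1 aff I-1×I-2: Gg|GG
G/II-2 aff ·: Gg|GG
G/III-1 ? II-2×II-1: gg|Gg|GG
G/III-2 aff ·: Gg|GG
G/III-3 aff II-2×II-1: Gg|GG
G/III-4 aff ·: Gg|GG
G/IV-1 aff III-2×III-1: Gg|GG
G/IV-2 ? III-2×III-1: gg|Gg|GG
G/IV-3 ? III-4×III-3: gg|Gg|GG
⇒ G over [I-1,I-2,II-1,II-2,III-1,III-2,III-3,III-4,IV-1,IV-2,IV-3]: 1332 consistent
H/I-1 ? ·: hh|Hh|HH
H/I-2 aff ·: Hh|HH
H/II-1 aff I-1×I-2: Hh|HH
H/II-2 un ·: hh
H/III-1 aff II-2×II-1: Hh
H/III-2 un ·: hh
H/III-3 aff II-2×II-1: Hh
H/III-4 ? ·: hh|Hh|HH
H/IV-1 aff III-2×III-1: Hh
H/IV-2 aff III-2×III-1: Hh
H/IV-3 ? III-4×III-3: hh|Hh|HH
⇒ H over [I-1,I-2,II-1,II-2,III-1,III-2,III-3,III-4,IV-1,IV-2,IV-3]: 63 consistent
Z/I-1 aff ·: Zz|ZZ
Z/I-2 ? ·: zz|Zz|ZZ
Z/II-1 ? I-1×I-2: zz|Zz
Z/II-2 un ·: zz
Z/III-1 ? II-2×II-1: zz|Zz
Z/III-2 ? ·: zz|Zz|ZZ
Z/III-3 un II-2×II-1: zz
Z/III-4 aff ·: Zz|ZZ
Z/IV-1 ? III-2×III-1: zz|Zz|ZZ
Z/IV-2 ? III-2×III-1: zz|Zz|ZZ
Z/IV-3 aff III-4×III-3: Zz
⇒ Z over [I-1,I-2,II-1,II-2,III-1,III-2,III-3,III-4,IV-1,IV-2,IV-3]: 254 consistent

III-3 ∈ {GG Hh zz, Gg Hh zz}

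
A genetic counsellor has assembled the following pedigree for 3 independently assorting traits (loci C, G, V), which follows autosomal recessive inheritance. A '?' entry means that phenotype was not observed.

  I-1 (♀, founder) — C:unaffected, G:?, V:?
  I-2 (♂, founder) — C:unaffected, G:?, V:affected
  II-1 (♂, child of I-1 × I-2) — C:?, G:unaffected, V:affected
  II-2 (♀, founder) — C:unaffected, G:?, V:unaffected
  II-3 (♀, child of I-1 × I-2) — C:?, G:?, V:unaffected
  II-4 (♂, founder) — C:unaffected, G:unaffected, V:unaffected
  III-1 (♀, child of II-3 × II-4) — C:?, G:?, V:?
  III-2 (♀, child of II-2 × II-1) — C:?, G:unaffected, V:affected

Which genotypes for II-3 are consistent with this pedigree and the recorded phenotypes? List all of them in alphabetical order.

C/I-1 un ·: CC|Cc
C/I-2 un ·: CC|Cc
C/II-1 ? I-1×I-2: CC|Cc|cc
C/II-2 un ·: CC|Cc
C/II-3 ? I-1×I-2: CC|Cc|cc
C/II-4 un ·: CC|Cc
C/III-1 ? II-3×II-4: CC|Cc|cc
C/III-2 ? II-2×II-1: CC|Cc|cc
⇒ C over [I-1,I-2,II-1,II-2,II-3,II-4,III-1,III-2]: 258 consistent
G/I-1 ? ·: GG|Gg|gg
G/I-2 ? ·: GG|Gg|gg
G/II-1 un I-1×I-2: GG|Gg
G/II-2 ? ·: GG|Gg|gg
G/II-3 ? I-1×I-2: GG|Gg|gg
G/II-4 un ·: GG|Gg
G/III-1 ? II-3×II-4: GG|Gg|gg
G/III-2 un II-2×II-1: GG|Gg
⇒ G over [I-1,I-2,II-1,II-2,II-3,II-4,III-1,III-2]: 385 consistent
V/I-1 ? ·: Vv
V/I-2 aff ·: vv
V/II-1 aff I-1×I-2: vv
V/II-2 un ·: Vv
V/II-3 un I-1×I-2: Vv
V/II-4 un ·: VV|Vv
V/III-1 ? II-3×II-4: VV|Vv|vv
V/III-2 aff II-2×II-1: vv
⇒ V over [I-1,I-2,II-1,II-2,II-3,II-4,III-1,III-2]: 5 consistent

II-3 ∈ {CC GG Vv, CC Gg Vv, CC gg Vv, Cc GG Vv, Cc Gg Vv, Cc gg Vv, cc GG Vv, cc Gg Vv, cc gg Vv}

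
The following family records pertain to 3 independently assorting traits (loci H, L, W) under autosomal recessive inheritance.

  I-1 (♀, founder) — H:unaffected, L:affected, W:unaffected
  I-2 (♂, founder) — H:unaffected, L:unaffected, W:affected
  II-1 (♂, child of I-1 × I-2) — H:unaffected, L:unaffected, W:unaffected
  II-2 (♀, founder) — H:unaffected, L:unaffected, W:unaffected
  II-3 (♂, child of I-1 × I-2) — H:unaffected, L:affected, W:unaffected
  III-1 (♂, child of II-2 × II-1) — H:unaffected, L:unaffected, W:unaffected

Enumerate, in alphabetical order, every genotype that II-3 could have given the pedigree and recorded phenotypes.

II-3 ∈ {HH ll Ww, Hh ll Ww}

H/I-1 un ·: HH|Hh
H/I-2 un ·: HH|Hh
H/II-1 un I-1×I-2: HH|Hh
H/II-2 un ·: HH|Hh
H/II-3 un I-1×I-2: HH|Hh
H/III-1 un II-2×II-1: HH|Hh
⇒ H over [I-1,I-2,II-1,II-2,II-3,III-1]: 45 consistent
L/I-1 aff ·: ll
L/I-2 un ·: Ll
L/II-1 un I-1×I-2: Ll
L/II-2 un ·: LL|Ll
L/II-3 aff I-1×I-2: ll
L/III-1 un II-2×II-1: LL|Ll
⇒ L over [I-1,I-2,II-1,II-2,II-3,III-1]: 4 consistent
W/I-1 un ·: WW|Ww
W/I-2 aff ·: ww
W/II-1 un I-1×I-2: Ww
W/II-2 un ·: WW|Ww
W/II-3 un I-1×I-2: Ww
W/III-1 un II-2×II-1: WW|Ww
⇒ W over [I-1,I-2,II-1,II-2,II-3,III-1]: 8 consistent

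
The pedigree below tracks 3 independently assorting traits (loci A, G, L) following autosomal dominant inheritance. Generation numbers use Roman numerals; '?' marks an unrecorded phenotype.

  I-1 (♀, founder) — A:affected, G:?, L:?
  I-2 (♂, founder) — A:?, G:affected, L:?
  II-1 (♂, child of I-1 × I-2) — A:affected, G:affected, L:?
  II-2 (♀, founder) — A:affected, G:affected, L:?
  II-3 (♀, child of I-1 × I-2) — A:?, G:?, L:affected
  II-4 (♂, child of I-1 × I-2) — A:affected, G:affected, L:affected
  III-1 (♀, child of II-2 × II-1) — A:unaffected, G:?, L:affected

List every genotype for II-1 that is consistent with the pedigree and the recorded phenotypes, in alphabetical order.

A/I-1 aff ·: Aa|AA
A/I-2 ? ·: aa|Aa|AA
A/II-1 aff I-1×I-2: Aa
A/II-2 aff ·: Aa
A/II-3 ? I-1×I-2: aa|Aa|AA
A/II-4 aff I-1×I-2: Aa|AA
A/III-1 un II-2×II-1: aa
⇒ A over [I-1,I-2,II-1,II-2,II-3,II-4,III-1]: 17 consistent
G/I-1 ? ·: gg|Gg|GG
G/I-2 aff ·: Gg|GG
G/II-1 aff I-1×I-2: Gg|GG
G/II-2 aff ·: Gg|GG
G/II-3 ? I-1×I-2: gg|Gg|GG
G/II-4 aff I-1×I-2: Gg|GG
G/III-1 ? II-2×II-1: gg|Gg|GG
⇒ G over [I-1,I-2,II-1,II-2,II-3,II-4,III-1]: 130 consistent
L/I-1 ? ·: ll|Ll|LL
L/I-2 ? ·: ll|Ll|LL
L/II-1 ? I-1×I-2: ll|Ll|LL
L/II-2 ? ·: ll|Ll|LL
L/II-3 aff I-1×I-2: Ll|LL
L/II-4 aff I-1×I-2: Ll|LL
L/III-1 aff II-2×II-1: Ll|LL
⇒ L over [I-1,I-2,II-1,II-2,II-3,II-4,III-1]: 144 consistent

II-1 ∈ {Aa GG LL, Aa GG Ll, Aa GG ll, Aa Gg LL, Aa Gg Ll, Aa Gg ll}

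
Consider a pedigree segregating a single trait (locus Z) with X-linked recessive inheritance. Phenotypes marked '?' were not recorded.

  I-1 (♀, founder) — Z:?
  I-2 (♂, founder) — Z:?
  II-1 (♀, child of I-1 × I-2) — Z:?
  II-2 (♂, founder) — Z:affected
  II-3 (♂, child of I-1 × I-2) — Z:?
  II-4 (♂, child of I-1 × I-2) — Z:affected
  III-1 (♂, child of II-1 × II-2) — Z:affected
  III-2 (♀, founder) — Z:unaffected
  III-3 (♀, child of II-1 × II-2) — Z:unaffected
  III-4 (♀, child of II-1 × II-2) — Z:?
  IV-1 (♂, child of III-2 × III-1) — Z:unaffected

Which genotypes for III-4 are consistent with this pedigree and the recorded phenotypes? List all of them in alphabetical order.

Z/I-1 ? ·: X^ZX^z|X^zX^z
Z/I-2 ? ·: X^ZY|X^zY
Z/II-1 ? I-1×I-2: X^ZX^z
Z/II-2 aff ·: X^zY
Z/II-3 ? I-1×I-2: X^ZY|X^zY
Z/II-4 aff I-1×I-2: X^zY
Z/III-1 aff II-1×II-2: X^zY
Z/III-2 un ·: X^ZX^Z|X^ZX^z
Z/III-3 un II-1×II-2: X^ZX^z
Z/III-4 ? II-1×II-2: X^ZX^z|X^zX^z
Z/IV-1 un III-2×III-1: X^ZY
⇒ Z over [I-1,I-2,II-1,II-2,II-3,II-4,III-1,III-2,III-3,III-4,IV-1]: 20 consistent

III-4 ∈ {X^ZX^z, X^zX^z}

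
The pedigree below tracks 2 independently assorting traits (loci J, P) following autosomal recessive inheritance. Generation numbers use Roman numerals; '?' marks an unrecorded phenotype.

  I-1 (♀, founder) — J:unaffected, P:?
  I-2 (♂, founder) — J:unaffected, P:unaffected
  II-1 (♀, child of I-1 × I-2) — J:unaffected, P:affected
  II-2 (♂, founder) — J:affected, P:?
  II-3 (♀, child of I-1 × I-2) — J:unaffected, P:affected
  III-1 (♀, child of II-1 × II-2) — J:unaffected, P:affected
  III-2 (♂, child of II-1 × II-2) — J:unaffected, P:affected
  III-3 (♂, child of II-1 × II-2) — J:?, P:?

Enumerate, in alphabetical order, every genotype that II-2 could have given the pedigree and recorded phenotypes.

II-2 ∈ {jj Pp, jj pp}

J/I-1 un ·: JJ|Jj
J/I-2 un ·: JJ|Jj
J/II-1 un I-1×I-2: JJ|Jj
J/II-2 aff ·: jj
J/II-3 un I-1×I-2: JJ|Jj
J/III-1 un II-1×II-2: Jj
J/III-2 un II-1×II-2: Jj
J/III-3 ? II-1×II-2: Jj|jj
⇒ J over [I-1,I-2,II-1,II-2,II-3,III-1,III-2,III-3]: 19 consistent
P/I-1 ? ·: Pp|pp
P/I-2 un ·: Pp
P/II-1 aff I-1×I-2: pp
P/II-2 ? ·: Pp|pp
P/II-3 aff I-1×I-2: pp
P/III-1 aff II-1×II-2: pp
P/III-2 aff II-1×II-2: pp
P/III-3 ? II-1×II-2: Pp|pp
⇒ P over [I-1,I-2,II-1,II-2,II-3,III-1,III-2,III-3]: 6 consistent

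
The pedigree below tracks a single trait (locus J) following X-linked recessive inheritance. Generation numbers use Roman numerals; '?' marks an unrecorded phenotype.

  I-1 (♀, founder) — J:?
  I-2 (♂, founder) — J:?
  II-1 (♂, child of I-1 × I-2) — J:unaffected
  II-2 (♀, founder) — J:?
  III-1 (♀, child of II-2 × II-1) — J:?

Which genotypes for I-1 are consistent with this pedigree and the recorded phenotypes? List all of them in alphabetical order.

I-1 ∈ {X^JX^J, X^JX^j}

J/I-1 ? ·: X^JX^J|X^JX^j
J/I-2 ? ·: X^JY|X^jY
J/II-1 un I-1×I-2: X^JY
J/II-2 ? ·: X^JX^J|X^JX^j|X^jX^j
J/III-1 ? II-2×II-1: X^JX^J|X^JX^j
⇒ J over [I-1,I-2,II-1,II-2,III-1]: 16 consistent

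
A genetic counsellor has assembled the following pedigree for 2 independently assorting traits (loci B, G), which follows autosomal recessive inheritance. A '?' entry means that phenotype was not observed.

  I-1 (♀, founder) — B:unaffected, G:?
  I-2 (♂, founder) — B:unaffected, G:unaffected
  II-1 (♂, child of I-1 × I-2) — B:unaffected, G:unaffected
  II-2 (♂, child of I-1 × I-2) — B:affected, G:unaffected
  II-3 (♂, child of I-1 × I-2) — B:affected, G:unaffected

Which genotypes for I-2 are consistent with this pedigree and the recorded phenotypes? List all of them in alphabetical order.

B/I-1 un ·: Bb
B/I-2 un ·: Bb
B/II-1 un I-1×I-2: BB|Bb
B/II-2 aff I-1×I-2: bb
B/II-3 aff I-1×I-2: bb
⇒ B over [I-1,I-2,II-1,II-2,II-3]: 2 consistent
G/I-1 ? ·: GG|Gg|gg
G/I-2 un ·: GG|Gg
G/II-1 un I-1×I-2: GG|Gg
G/II-2 un I-1×I-2: GG|Gg
G/II-3 un I-1×I-2: GG|Gg
⇒ G over [I-1,I-2,II-1,II-2,II-3]: 27 consistent

I-2 ∈ {Bb GG, Bb Gg}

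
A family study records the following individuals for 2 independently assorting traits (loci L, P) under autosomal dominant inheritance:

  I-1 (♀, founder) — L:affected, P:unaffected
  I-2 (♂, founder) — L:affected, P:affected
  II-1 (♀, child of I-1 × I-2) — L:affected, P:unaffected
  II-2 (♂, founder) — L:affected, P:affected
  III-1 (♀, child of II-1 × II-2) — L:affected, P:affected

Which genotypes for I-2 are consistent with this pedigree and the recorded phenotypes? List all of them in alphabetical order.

I-2 ∈ {LL Pp, Ll Pp}

L/I-1 aff ·: Ll|LL
L/I-2 aff ·: Ll|LL
L/II-1 aff I-1×I-2: Ll|LL
L/II-2 aff ·: Ll|LL
L/III-1 aff II-1×II-2: Ll|LL
⇒ L over [I-1,I-2,II-1,II-2,III-1]: 24 consistent
P/I-1 un ·: pp
P/I-2 aff ·: Pp
P/II-1 un I-1×I-2: pp
P/II-2 aff ·: Pp|PP
P/III-1 aff II-1×II-2: Pp
⇒ P over [I-1,I-2,II-1,II-2,III-1]: 2 consistent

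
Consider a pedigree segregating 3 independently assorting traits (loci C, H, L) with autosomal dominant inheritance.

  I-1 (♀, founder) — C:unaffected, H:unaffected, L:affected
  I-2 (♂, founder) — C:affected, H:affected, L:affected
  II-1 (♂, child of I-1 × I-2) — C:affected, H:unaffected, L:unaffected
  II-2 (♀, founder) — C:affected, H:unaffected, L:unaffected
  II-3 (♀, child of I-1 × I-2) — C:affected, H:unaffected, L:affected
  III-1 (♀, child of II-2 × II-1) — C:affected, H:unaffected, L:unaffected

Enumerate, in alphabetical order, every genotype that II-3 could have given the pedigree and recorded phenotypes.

II-3 ∈ {Cc hh LL, Cc hh Ll}

C/I-1 un ·: cc
C/I-2 aff ·: Cc|CC
C/II-1 aff I-1×I-2: Cc
C/II-2 aff ·: Cc|CC
C/II-3 aff I-1×I-2: Cc
C/III-1 aff II-2×II-1: Cc|CC
⇒ C over [I-1,I-2,II-1,II-2,II-3,III-1]: 8 consistent
H/I-1 un ·: hh
H/I-2 aff ·: Hh
H/II-1 un I-1×I-2: hh
H/II-2 un ·: hh
H/II-3 un I-1×I-2: hh
H/III-1 un II-2×II-1: hh
⇒ H over [I-1,I-2,II-1,II-2,II-3,III-1]: 1 consistent
L/I-1 aff ·: Ll
L/I-2 aff ·: Ll
L/II-1 un I-1×I-2: ll
L/II-2 un ·: ll
L/II-3 aff I-1×I-2: Ll|LL
L/III-1 un II-2×II-1: ll
⇒ L over [I-1,I-2,II-1,II-2,II-3,III-1]: 2 consistent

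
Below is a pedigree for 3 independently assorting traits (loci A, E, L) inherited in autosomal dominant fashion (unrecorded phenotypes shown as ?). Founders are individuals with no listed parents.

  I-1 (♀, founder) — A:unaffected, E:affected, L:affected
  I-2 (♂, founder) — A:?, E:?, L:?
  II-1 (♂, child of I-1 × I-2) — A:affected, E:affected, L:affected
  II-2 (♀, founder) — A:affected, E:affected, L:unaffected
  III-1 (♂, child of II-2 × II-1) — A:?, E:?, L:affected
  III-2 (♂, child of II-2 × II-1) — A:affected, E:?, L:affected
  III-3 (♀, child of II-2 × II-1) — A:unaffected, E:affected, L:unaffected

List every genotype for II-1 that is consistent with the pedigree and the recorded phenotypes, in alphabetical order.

A/I-1 un ·: aa
A/I-2 ? ·: Aa|AA
A/II-1 aff I-1×I-2: Aa
A/II-2 aff ·: Aa
A/III-1 ? II-2×II-1: aa|Aa|AA
A/III-2 aff II-2×II-1: Aa|AA
A/III-3 un II-2×II-1: aa
⇒ A over [I-1,I-2,II-1,II-2,III-1,III-2,III-3]: 12 consistent
E/I-1 aff ·: Ee|EE
E/I-2 ? ·: ee|Ee|EE
E/II-1 aff I-1×I-2: Ee|EE
E/II-2 aff ·: Ee|EE
E/III-1 ? II-2×II-1: ee|Ee|EE
E/III-2 ? II-2×II-1: ee|Ee|EE
E/III-3 aff II-2×II-1: Ee|EE
⇒ E over [I-1,I-2,II-1,II-2,III-1,III-2,III-3]: 166 consistent
L/I-1 aff ·: Ll|LL
L/I-2 ? ·: ll|Ll|LL
L/II-1 aff I-1×I-2: Ll
L/II-2 un ·: ll
L/III-1 aff II-2×II-1: Ll
L/III-2 aff II-2×II-1: Ll
L/III-3 un II-2×II-1: ll
⇒ L over [I-1,I-2,II-1,II-2,III-1,III-2,III-3]: 5 consistent

II-1 ∈ {Aa EE Ll, Aa Ee Ll}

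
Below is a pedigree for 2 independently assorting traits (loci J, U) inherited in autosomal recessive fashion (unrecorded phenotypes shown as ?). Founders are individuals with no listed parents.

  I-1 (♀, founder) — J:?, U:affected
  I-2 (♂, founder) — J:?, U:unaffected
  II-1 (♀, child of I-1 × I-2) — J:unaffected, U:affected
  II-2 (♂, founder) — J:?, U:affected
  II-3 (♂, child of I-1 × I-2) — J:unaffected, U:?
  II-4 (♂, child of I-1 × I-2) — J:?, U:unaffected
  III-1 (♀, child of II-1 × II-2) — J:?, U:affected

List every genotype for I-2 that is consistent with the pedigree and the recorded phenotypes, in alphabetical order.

J/I-1 ? ·: JJ|Jj|jj
J/I-2 ? ·: JJ|Jj|jj
J/II-1 un I-1×I-2: JJ|Jj
J/II-2 ? ·: JJ|Jj|jj
J/II-3 un I-1×I-2: JJ|Jj
J/II-4 ? I-1×I-2: JJ|Jj|jj
J/III-1 ? II-1×II-2: JJ|Jj|jj
⇒ J over [I-1,I-2,II-1,II-2,II-3,II-4,III-1]: 200 consistent
U/I-1 aff ·: uu
U/I-2 un ·: Uu
U/II-1 aff I-1×I-2: uu
U/II-2 aff ·: uu
U/II-3 ? I-1×I-2: Uu|uu
U/II-4 un I-1×I-2: Uu
U/III-1 aff II-1×II-2: uu
⇒ U over [I-1,I-2,II-1,II-2,II-3,II-4,III-1]: 2 consistent

I-2 ∈ {JJ Uu, Jj Uu, jj Uu}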